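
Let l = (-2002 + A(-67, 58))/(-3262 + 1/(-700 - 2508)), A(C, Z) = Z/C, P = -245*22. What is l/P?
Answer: -215243968/1889521900805 ≈ -0.00011391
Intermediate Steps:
P = -5390
l = 430487936/701121299 (l = (-2002 + 58/(-67))/(-3262 + 1/(-700 - 2508)) = (-2002 + 58*(-1/67))/(-3262 + 1/(-3208)) = (-2002 - 58/67)/(-3262 - 1/3208) = -134192/(67*(-10464497/3208)) = -134192/67*(-3208/10464497) = 430487936/701121299 ≈ 0.61400)
l/P = (430487936/701121299)/(-5390) = (430487936/701121299)*(-1/5390) = -215243968/1889521900805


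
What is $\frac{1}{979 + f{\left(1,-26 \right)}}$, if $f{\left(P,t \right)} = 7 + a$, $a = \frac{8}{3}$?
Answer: $\frac{3}{2966} \approx 0.0010115$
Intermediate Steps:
$a = \frac{8}{3}$ ($a = 8 \cdot \frac{1}{3} = \frac{8}{3} \approx 2.6667$)
$f{\left(P,t \right)} = \frac{29}{3}$ ($f{\left(P,t \right)} = 7 + \frac{8}{3} = \frac{29}{3}$)
$\frac{1}{979 + f{\left(1,-26 \right)}} = \frac{1}{979 + \frac{29}{3}} = \frac{1}{\frac{2966}{3}} = \frac{3}{2966}$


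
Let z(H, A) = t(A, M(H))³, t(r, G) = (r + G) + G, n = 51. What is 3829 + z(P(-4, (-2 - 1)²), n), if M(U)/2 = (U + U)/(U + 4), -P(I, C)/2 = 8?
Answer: 6435008/27 ≈ 2.3833e+5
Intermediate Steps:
P(I, C) = -16 (P(I, C) = -2*8 = -16)
M(U) = 4*U/(4 + U) (M(U) = 2*((U + U)/(U + 4)) = 2*((2*U)/(4 + U)) = 2*(2*U/(4 + U)) = 4*U/(4 + U))
t(r, G) = r + 2*G (t(r, G) = (G + r) + G = r + 2*G)
z(H, A) = (A + 8*H/(4 + H))³ (z(H, A) = (A + 2*(4*H/(4 + H)))³ = (A + 8*H/(4 + H))³)
3829 + z(P(-4, (-2 - 1)²), n) = 3829 + (8*(-16) + 51*(4 - 16))³/(4 - 16)³ = 3829 + (-128 + 51*(-12))³/(-12)³ = 3829 - (-128 - 612)³/1728 = 3829 - 1/1728*(-740)³ = 3829 - 1/1728*(-405224000) = 3829 + 6331625/27 = 6435008/27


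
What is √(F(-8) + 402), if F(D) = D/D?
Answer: √403 ≈ 20.075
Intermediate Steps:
F(D) = 1
√(F(-8) + 402) = √(1 + 402) = √403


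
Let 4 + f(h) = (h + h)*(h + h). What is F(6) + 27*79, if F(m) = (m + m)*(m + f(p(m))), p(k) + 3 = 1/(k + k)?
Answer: 7696/3 ≈ 2565.3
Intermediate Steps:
p(k) = -3 + 1/(2*k) (p(k) = -3 + 1/(k + k) = -3 + 1/(2*k))
f(h) = -4 + 4*h**2 (f(h) = -4 + (h + h)*(h + h) = -4 + (2*h)*(2*h) = -4 + 4*h**2)
F(m) = 2*m*(-4 + m + 4*(-3 + 1/(2*m))**2) (F(m) = (m + m)*(m + (-4 + 4*(-3 + 1/(2*m))**2)) = (2*m)*(-4 + m + 4*(-3 + 1/(2*m))**2) = 2*m*(-4 + m + 4*(-3 + 1/(2*m))**2))
F(6) + 27*79 = (-24 + 2/6 + 2*6**2 + 64*6) + 27*79 = (-24 + 2*(1/6) + 2*36 + 384) + 2133 = (-24 + 1/3 + 72 + 384) + 2133 = 1297/3 + 2133 = 7696/3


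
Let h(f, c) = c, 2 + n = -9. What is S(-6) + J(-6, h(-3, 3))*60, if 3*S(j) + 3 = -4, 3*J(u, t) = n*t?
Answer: -1987/3 ≈ -662.33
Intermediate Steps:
n = -11 (n = -2 - 9 = -11)
J(u, t) = -11*t/3 (J(u, t) = (-11*t)/3 = -11*t/3)
S(j) = -7/3 (S(j) = -1 + (1/3)*(-4) = -1 - 4/3 = -7/3)
S(-6) + J(-6, h(-3, 3))*60 = -7/3 - 11/3*3*60 = -7/3 - 11*60 = -7/3 - 660 = -1987/3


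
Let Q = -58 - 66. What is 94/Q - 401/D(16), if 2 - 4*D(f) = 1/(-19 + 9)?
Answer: -995467/1302 ≈ -764.57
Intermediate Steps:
D(f) = 21/40 (D(f) = ½ - 1/(4*(-19 + 9)) = ½ - ¼/(-10) = ½ - ¼*(-⅒) = ½ + 1/40 = 21/40)
Q = -124
94/Q - 401/D(16) = 94/(-124) - 401/21/40 = 94*(-1/124) - 401*40/21 = -47/62 - 16040/21 = -995467/1302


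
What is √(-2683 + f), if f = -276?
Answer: I*√2959 ≈ 54.397*I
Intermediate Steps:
√(-2683 + f) = √(-2683 - 276) = √(-2959) = I*√2959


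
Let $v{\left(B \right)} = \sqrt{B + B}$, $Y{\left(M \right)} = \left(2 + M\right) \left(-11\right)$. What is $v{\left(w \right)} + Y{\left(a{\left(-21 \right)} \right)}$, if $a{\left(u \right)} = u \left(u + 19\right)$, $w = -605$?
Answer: $-484 + 11 i \sqrt{10} \approx -484.0 + 34.785 i$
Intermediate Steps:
$a{\left(u \right)} = u \left(19 + u\right)$
$Y{\left(M \right)} = -22 - 11 M$
$v{\left(B \right)} = \sqrt{2} \sqrt{B}$ ($v{\left(B \right)} = \sqrt{2 B} = \sqrt{2} \sqrt{B}$)
$v{\left(w \right)} + Y{\left(a{\left(-21 \right)} \right)} = \sqrt{2} \sqrt{-605} - \left(22 + 11 \left(- 21 \left(19 - 21\right)\right)\right) = \sqrt{2} \cdot 11 i \sqrt{5} - \left(22 + 11 \left(\left(-21\right) \left(-2\right)\right)\right) = 11 i \sqrt{10} - 484 = -484 + 11 i \sqrt{10}$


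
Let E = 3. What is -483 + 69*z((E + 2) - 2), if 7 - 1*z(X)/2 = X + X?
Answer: -345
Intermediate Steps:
z(X) = 14 - 4*X (z(X) = 14 - 2*(X + X) = 14 - 4*X)
-483 + 69*z((E + 2) - 2) = -483 + 69*(14 - 4*((3 + 2) - 2)) = -483 + 69*(14 - 4*(5 - 2)) = -483 + 69*(14 - 4*3) = -483 + 69*(14 - 12) = -483 + 69*2 = -483 + 138 = -345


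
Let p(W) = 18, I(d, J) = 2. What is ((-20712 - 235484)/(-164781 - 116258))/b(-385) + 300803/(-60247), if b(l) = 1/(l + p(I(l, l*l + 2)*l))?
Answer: -522654291411/1539250603 ≈ -339.55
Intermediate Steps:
b(l) = 1/(18 + l) (b(l) = 1/(l + 18) = 1/(18 + l))
((-20712 - 235484)/(-164781 - 116258))/b(-385) + 300803/(-60247) = ((-20712 - 235484)/(-164781 - 116258))/(1/(18 - 385)) + 300803/(-60247) = (-256196/(-281039))/(1/(-367)) + 300803*(-1/60247) = (-256196*(-1/281039))/(-1/367) - 300803/60247 = (256196/281039)*(-367) - 300803/60247 = -94023932/281039 - 300803/60247 = -522654291411/1539250603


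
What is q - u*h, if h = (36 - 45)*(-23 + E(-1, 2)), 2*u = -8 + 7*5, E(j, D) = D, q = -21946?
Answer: -48995/2 ≈ -24498.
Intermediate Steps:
u = 27/2 (u = (-8 + 7*5)/2 = (-8 + 35)/2 = (1/2)*27 = 27/2 ≈ 13.500)
h = 189 (h = (36 - 45)*(-23 + 2) = -9*(-21) = 189)
q - u*h = -21946 - 27*189/2 = -21946 - 1*5103/2 = -21946 - 5103/2 = -48995/2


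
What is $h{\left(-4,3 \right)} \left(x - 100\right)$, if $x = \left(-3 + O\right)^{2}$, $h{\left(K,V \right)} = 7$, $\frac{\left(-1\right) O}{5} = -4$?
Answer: $1323$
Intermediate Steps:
$O = 20$ ($O = \left(-5\right) \left(-4\right) = 20$)
$x = 289$ ($x = \left(-3 + 20\right)^{2} = 17^{2} = 289$)
$h{\left(-4,3 \right)} \left(x - 100\right) = 7 \left(289 - 100\right) = 7 \cdot 189 = 1323$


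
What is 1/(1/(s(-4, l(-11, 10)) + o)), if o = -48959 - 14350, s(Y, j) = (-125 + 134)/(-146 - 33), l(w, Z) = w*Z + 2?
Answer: -11332320/179 ≈ -63309.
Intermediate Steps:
l(w, Z) = 2 + Z*w (l(w, Z) = Z*w + 2 = 2 + Z*w)
s(Y, j) = -9/179 (s(Y, j) = 9/(-179) = 9*(-1/179) = -9/179)
o = -63309
1/(1/(s(-4, l(-11, 10)) + o)) = 1/(1/(-9/179 - 63309)) = 1/(1/(-11332320/179)) = 1/(-179/11332320) = -11332320/179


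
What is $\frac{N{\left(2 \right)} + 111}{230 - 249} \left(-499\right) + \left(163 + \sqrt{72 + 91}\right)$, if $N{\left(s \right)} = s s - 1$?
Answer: $3157 + \sqrt{163} \approx 3169.8$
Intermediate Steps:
$N{\left(s \right)} = -1 + s^{2}$ ($N{\left(s \right)} = s^{2} - 1 = -1 + s^{2}$)
$\frac{N{\left(2 \right)} + 111}{230 - 249} \left(-499\right) + \left(163 + \sqrt{72 + 91}\right) = \frac{\left(-1 + 2^{2}\right) + 111}{230 - 249} \left(-499\right) + \left(163 + \sqrt{72 + 91}\right) = \frac{\left(-1 + 4\right) + 111}{-19} \left(-499\right) + \left(163 + \sqrt{163}\right) = \left(3 + 111\right) \left(- \frac{1}{19}\right) \left(-499\right) + \left(163 + \sqrt{163}\right) = 114 \left(- \frac{1}{19}\right) \left(-499\right) + \left(163 + \sqrt{163}\right) = \left(-6\right) \left(-499\right) + \left(163 + \sqrt{163}\right) = 2994 + \left(163 + \sqrt{163}\right) = 3157 + \sqrt{163}$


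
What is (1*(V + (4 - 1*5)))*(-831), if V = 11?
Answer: -8310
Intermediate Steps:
(1*(V + (4 - 1*5)))*(-831) = (1*(11 + (4 - 1*5)))*(-831) = (1*(11 + (4 - 5)))*(-831) = (1*(11 - 1))*(-831) = (1*10)*(-831) = 10*(-831) = -8310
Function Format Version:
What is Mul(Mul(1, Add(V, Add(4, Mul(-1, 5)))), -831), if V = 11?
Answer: -8310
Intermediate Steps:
Mul(Mul(1, Add(V, Add(4, Mul(-1, 5)))), -831) = Mul(Mul(1, Add(11, Add(4, Mul(-1, 5)))), -831) = Mul(Mul(1, Add(11, Add(4, -5))), -831) = Mul(Mul(1, Add(11, -1)), -831) = Mul(Mul(1, 10), -831) = Mul(10, -831) = -8310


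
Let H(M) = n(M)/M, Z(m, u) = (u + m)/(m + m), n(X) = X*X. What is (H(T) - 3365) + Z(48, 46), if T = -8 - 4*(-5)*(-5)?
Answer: -166657/48 ≈ -3472.0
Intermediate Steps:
n(X) = X²
Z(m, u) = (m + u)/(2*m) (Z(m, u) = (m + u)/((2*m)) = (m + u)*(1/(2*m)) = (m + u)/(2*m))
T = -108 (T = -8 + 20*(-5) = -8 - 100 = -108)
H(M) = M (H(M) = M²/M = M)
(H(T) - 3365) + Z(48, 46) = (-108 - 3365) + (½)*(48 + 46)/48 = -3473 + (½)*(1/48)*94 = -3473 + 47/48 = -166657/48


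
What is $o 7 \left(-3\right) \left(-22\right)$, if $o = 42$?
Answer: $19404$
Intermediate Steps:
$o 7 \left(-3\right) \left(-22\right) = 42 \cdot 7 \left(-3\right) \left(-22\right) = 42 \left(-21\right) \left(-22\right) = \left(-882\right) \left(-22\right) = 19404$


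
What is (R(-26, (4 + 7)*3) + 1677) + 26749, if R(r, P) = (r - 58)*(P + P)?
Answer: 22882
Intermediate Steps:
R(r, P) = 2*P*(-58 + r) (R(r, P) = (-58 + r)*(2*P) = 2*P*(-58 + r))
(R(-26, (4 + 7)*3) + 1677) + 26749 = (2*((4 + 7)*3)*(-58 - 26) + 1677) + 26749 = (2*(11*3)*(-84) + 1677) + 26749 = (2*33*(-84) + 1677) + 26749 = (-5544 + 1677) + 26749 = -3867 + 26749 = 22882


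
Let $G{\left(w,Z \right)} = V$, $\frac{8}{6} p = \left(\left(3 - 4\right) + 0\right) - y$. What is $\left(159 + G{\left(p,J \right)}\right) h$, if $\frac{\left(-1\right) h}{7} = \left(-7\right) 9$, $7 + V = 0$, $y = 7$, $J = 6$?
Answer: $67032$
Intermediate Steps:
$V = -7$ ($V = -7 + 0 = -7$)
$h = 441$ ($h = - 7 \left(\left(-7\right) 9\right) = \left(-7\right) \left(-63\right) = 441$)
$p = -6$ ($p = \frac{3 \left(\left(\left(3 - 4\right) + 0\right) - 7\right)}{4} = \frac{3 \left(\left(-1 + 0\right) - 7\right)}{4} = \frac{3 \left(-1 - 7\right)}{4} = \frac{3}{4} \left(-8\right) = -6$)
$G{\left(w,Z \right)} = -7$
$\left(159 + G{\left(p,J \right)}\right) h = \left(159 - 7\right) 441 = 152 \cdot 441 = 67032$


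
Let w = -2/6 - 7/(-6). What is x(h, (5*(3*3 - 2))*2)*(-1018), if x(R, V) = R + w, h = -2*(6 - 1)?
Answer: 27995/3 ≈ 9331.7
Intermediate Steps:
w = 5/6 (w = -2*1/6 - 7*(-1/6) = -1/3 + 7/6 = 5/6 ≈ 0.83333)
h = -10 (h = -2*5 = -10)
x(R, V) = 5/6 + R (x(R, V) = R + 5/6 = 5/6 + R)
x(h, (5*(3*3 - 2))*2)*(-1018) = (5/6 - 10)*(-1018) = -55/6*(-1018) = 27995/3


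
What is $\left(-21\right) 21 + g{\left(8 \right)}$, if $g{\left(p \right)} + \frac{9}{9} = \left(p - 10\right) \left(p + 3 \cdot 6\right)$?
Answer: $-494$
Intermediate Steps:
$g{\left(p \right)} = -1 + \left(-10 + p\right) \left(18 + p\right)$ ($g{\left(p \right)} = -1 + \left(p - 10\right) \left(p + 3 \cdot 6\right) = -1 + \left(-10 + p\right) \left(p + 18\right) = -1 + \left(-10 + p\right) \left(18 + p\right)$)
$\left(-21\right) 21 + g{\left(8 \right)} = \left(-21\right) 21 + \left(-181 + 8^{2} + 8 \cdot 8\right) = -441 + \left(-181 + 64 + 64\right) = -441 - 53 = -494$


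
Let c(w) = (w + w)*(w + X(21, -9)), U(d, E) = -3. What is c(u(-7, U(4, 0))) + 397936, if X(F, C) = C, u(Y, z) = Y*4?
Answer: 400008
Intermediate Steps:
u(Y, z) = 4*Y
c(w) = 2*w*(-9 + w) (c(w) = (w + w)*(w - 9) = (2*w)*(-9 + w) = 2*w*(-9 + w))
c(u(-7, U(4, 0))) + 397936 = 2*(4*(-7))*(-9 + 4*(-7)) + 397936 = 2*(-28)*(-9 - 28) + 397936 = 2*(-28)*(-37) + 397936 = 2072 + 397936 = 400008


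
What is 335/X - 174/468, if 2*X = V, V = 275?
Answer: 8857/4290 ≈ 2.0646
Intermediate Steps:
X = 275/2 (X = (1/2)*275 = 275/2 ≈ 137.50)
335/X - 174/468 = 335/(275/2) - 174/468 = 335*(2/275) - 174*1/468 = 134/55 - 29/78 = 8857/4290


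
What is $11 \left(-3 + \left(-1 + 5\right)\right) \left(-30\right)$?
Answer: $-330$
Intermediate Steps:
$11 \left(-3 + \left(-1 + 5\right)\right) \left(-30\right) = 11 \left(-3 + 4\right) \left(-30\right) = 11 \cdot 1 \left(-30\right) = 11 \left(-30\right) = -330$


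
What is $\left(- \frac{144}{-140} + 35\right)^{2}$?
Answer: $\frac{1590121}{1225} \approx 1298.1$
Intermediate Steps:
$\left(- \frac{144}{-140} + 35\right)^{2} = \left(\left(-144\right) \left(- \frac{1}{140}\right) + 35\right)^{2} = \left(\frac{36}{35} + 35\right)^{2} = \left(\frac{1261}{35}\right)^{2} = \frac{1590121}{1225}$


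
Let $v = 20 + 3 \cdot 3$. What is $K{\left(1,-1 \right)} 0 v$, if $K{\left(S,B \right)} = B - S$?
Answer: $0$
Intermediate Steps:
$v = 29$ ($v = 20 + 9 = 29$)
$K{\left(1,-1 \right)} 0 v = \left(-1 - 1\right) 0 \cdot 29 = \left(-2\right) 0 \cdot 29 = 0 \cdot 29 = 0$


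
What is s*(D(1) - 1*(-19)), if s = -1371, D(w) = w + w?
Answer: -28791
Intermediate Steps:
D(w) = 2*w
s*(D(1) - 1*(-19)) = -1371*(2*1 - 1*(-19)) = -1371*(2 + 19) = -1371*21 = -28791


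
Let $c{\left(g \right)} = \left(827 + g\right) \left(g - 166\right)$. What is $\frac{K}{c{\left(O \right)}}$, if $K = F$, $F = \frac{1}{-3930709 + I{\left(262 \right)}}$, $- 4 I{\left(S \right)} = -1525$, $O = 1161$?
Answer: $- \frac{1}{7774424109165} \approx -1.2863 \cdot 10^{-13}$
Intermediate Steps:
$I{\left(S \right)} = \frac{1525}{4}$ ($I{\left(S \right)} = \left(- \frac{1}{4}\right) \left(-1525\right) = \frac{1525}{4}$)
$F = - \frac{4}{15721311}$ ($F = \frac{1}{-3930709 + \frac{1525}{4}} = \frac{1}{- \frac{15721311}{4}} = - \frac{4}{15721311} \approx -2.5443 \cdot 10^{-7}$)
$c{\left(g \right)} = \left(-166 + g\right) \left(827 + g\right)$ ($c{\left(g \right)} = \left(827 + g\right) \left(-166 + g\right) = \left(-166 + g\right) \left(827 + g\right)$)
$K = - \frac{4}{15721311} \approx -2.5443 \cdot 10^{-7}$
$\frac{K}{c{\left(O \right)}} = - \frac{4}{15721311 \left(-137282 + 1161^{2} + 661 \cdot 1161\right)} = - \frac{4}{15721311 \left(-137282 + 1347921 + 767421\right)} = - \frac{4}{15721311 \cdot 1978060} = \left(- \frac{4}{15721311}\right) \frac{1}{1978060} = - \frac{1}{7774424109165}$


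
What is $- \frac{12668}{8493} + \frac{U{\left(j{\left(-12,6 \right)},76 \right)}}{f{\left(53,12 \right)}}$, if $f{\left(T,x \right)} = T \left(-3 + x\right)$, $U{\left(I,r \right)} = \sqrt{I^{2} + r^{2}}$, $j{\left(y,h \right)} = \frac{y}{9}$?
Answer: $- \frac{12668}{8493} + \frac{20 \sqrt{130}}{1431} \approx -1.3322$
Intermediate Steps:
$j{\left(y,h \right)} = \frac{y}{9}$ ($j{\left(y,h \right)} = y \frac{1}{9} = \frac{y}{9}$)
$- \frac{12668}{8493} + \frac{U{\left(j{\left(-12,6 \right)},76 \right)}}{f{\left(53,12 \right)}} = - \frac{12668}{8493} + \frac{\sqrt{\left(\frac{1}{9} \left(-12\right)\right)^{2} + 76^{2}}}{53 \left(-3 + 12\right)} = \left(-12668\right) \frac{1}{8493} + \frac{\sqrt{\left(- \frac{4}{3}\right)^{2} + 5776}}{53 \cdot 9} = - \frac{12668}{8493} + \frac{\sqrt{\frac{16}{9} + 5776}}{477} = - \frac{12668}{8493} + \sqrt{\frac{52000}{9}} \cdot \frac{1}{477} = - \frac{12668}{8493} + \frac{20 \sqrt{130}}{3} \cdot \frac{1}{477} = - \frac{12668}{8493} + \frac{20 \sqrt{130}}{1431}$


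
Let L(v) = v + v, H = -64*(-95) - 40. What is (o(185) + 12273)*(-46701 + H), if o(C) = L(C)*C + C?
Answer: -3289800188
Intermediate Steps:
H = 6040 (H = 6080 - 40 = 6040)
L(v) = 2*v
o(C) = C + 2*C² (o(C) = (2*C)*C + C = 2*C² + C = C + 2*C²)
(o(185) + 12273)*(-46701 + H) = (185*(1 + 2*185) + 12273)*(-46701 + 6040) = (185*(1 + 370) + 12273)*(-40661) = (185*371 + 12273)*(-40661) = (68635 + 12273)*(-40661) = 80908*(-40661) = -3289800188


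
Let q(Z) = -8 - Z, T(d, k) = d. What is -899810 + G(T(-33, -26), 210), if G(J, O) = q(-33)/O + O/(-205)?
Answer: -1549474379/1722 ≈ -8.9981e+5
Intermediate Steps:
G(J, O) = 25/O - O/205 (G(J, O) = (-8 - 1*(-33))/O + O/(-205) = (-8 + 33)/O + O*(-1/205) = 25/O - O/205)
-899810 + G(T(-33, -26), 210) = -899810 + (25/210 - 1/205*210) = -899810 + (25*(1/210) - 42/41) = -899810 + (5/42 - 42/41) = -899810 - 1559/1722 = -1549474379/1722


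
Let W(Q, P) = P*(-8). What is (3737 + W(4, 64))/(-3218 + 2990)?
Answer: -1075/76 ≈ -14.145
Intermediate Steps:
W(Q, P) = -8*P
(3737 + W(4, 64))/(-3218 + 2990) = (3737 - 8*64)/(-3218 + 2990) = (3737 - 512)/(-228) = 3225*(-1/228) = -1075/76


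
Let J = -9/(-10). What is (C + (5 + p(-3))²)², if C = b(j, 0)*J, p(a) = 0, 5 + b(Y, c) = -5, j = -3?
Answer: 256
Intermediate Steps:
b(Y, c) = -10 (b(Y, c) = -5 - 5 = -10)
J = 9/10 (J = -9*(-⅒) = 9/10 ≈ 0.90000)
C = -9 (C = -10*9/10 = -9)
(C + (5 + p(-3))²)² = (-9 + (5 + 0)²)² = (-9 + 5²)² = (-9 + 25)² = 16² = 256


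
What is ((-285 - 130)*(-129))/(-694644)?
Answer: -17845/231548 ≈ -0.077068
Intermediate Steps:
((-285 - 130)*(-129))/(-694644) = -415*(-129)*(-1/694644) = 53535*(-1/694644) = -17845/231548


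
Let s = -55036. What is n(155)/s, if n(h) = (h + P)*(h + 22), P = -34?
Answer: -21417/55036 ≈ -0.38915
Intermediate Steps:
n(h) = (-34 + h)*(22 + h) (n(h) = (h - 34)*(h + 22) = (-34 + h)*(22 + h))
n(155)/s = (-748 + 155² - 12*155)/(-55036) = (-748 + 24025 - 1860)*(-1/55036) = 21417*(-1/55036) = -21417/55036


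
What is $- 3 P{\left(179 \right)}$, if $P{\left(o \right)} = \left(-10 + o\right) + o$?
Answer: $-1044$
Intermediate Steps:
$P{\left(o \right)} = -10 + 2 o$
$- 3 P{\left(179 \right)} = - 3 \left(-10 + 2 \cdot 179\right) = - 3 \left(-10 + 358\right) = \left(-3\right) 348 = -1044$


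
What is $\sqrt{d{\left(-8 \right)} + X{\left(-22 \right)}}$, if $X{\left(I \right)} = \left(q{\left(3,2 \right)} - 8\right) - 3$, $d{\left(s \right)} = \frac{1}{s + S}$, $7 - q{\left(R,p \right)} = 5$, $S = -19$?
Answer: $\frac{2 i \sqrt{183}}{9} \approx 3.0062 i$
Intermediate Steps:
$q{\left(R,p \right)} = 2$ ($q{\left(R,p \right)} = 7 - 5 = 2$)
$d{\left(s \right)} = \frac{1}{-19 + s}$ ($d{\left(s \right)} = \frac{1}{s - 19} = \frac{1}{-19 + s}$)
$X{\left(I \right)} = -9$ ($X{\left(I \right)} = \left(2 - 8\right) - 3 = -6 - 3 = -9$)
$\sqrt{d{\left(-8 \right)} + X{\left(-22 \right)}} = \sqrt{\frac{1}{-19 - 8} - 9} = \sqrt{\frac{1}{-27} - 9} = \sqrt{- \frac{1}{27} - 9} = \sqrt{- \frac{244}{27}} = \frac{2 i \sqrt{183}}{9}$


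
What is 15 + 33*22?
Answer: 741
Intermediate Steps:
15 + 33*22 = 15 + 726 = 741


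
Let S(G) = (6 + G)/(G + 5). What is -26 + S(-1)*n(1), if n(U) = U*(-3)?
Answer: -119/4 ≈ -29.750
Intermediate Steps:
S(G) = (6 + G)/(5 + G)
n(U) = -3*U
-26 + S(-1)*n(1) = -26 + ((6 - 1)/(5 - 1))*(-3*1) = -26 + (5/4)*(-3) = -26 - 15/4 = -119/4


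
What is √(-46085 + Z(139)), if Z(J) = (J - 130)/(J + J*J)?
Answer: I*√4363000552715/9730 ≈ 214.67*I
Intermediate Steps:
Z(J) = (-130 + J)/(J + J²)
√(-46085 + Z(139)) = √(-46085 + (-130 + 139)/(139*(1 + 139))) = √(-46085 + (1/139)*9/140) = √(-46085 + (1/139)*(1/140)*9) = √(-46085 + 9/19460) = √(-896814091/19460) = I*√4363000552715/9730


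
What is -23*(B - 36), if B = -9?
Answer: 1035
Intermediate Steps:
-23*(B - 36) = -23*(-9 - 36) = -23*(-45) = 1035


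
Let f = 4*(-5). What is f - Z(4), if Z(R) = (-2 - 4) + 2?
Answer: -16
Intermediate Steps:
Z(R) = -4 (Z(R) = -6 + 2 = -4)
f = -20
f - Z(4) = -20 - 1*(-4) = -20 + 4 = -16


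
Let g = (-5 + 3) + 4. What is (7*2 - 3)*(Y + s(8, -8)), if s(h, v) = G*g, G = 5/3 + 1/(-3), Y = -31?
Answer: -935/3 ≈ -311.67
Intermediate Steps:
g = 2 (g = -2 + 4 = 2)
G = 4/3 (G = 5*(⅓) + 1*(-⅓) = 5/3 - ⅓ = 4/3 ≈ 1.3333)
s(h, v) = 8/3 (s(h, v) = (4/3)*2 = 8/3)
(7*2 - 3)*(Y + s(8, -8)) = (7*2 - 3)*(-31 + 8/3) = (14 - 3)*(-85/3) = 11*(-85/3) = -935/3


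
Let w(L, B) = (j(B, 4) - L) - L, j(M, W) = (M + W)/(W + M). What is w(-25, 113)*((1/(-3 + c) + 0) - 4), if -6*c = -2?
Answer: -1785/8 ≈ -223.13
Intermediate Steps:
c = 1/3 (c = -1/6*(-2) = 1/3 ≈ 0.33333)
j(M, W) = 1 (j(M, W) = (M + W)/(M + W) = 1)
w(L, B) = 1 - 2*L (w(L, B) = (1 - L) - L = 1 - 2*L)
w(-25, 113)*((1/(-3 + c) + 0) - 4) = (1 - 2*(-25))*((1/(-3 + 1/3) + 0) - 4) = (1 + 50)*((1/(-8/3) + 0) - 4) = 51*((-3/8 + 0) - 4) = 51*(-3/8 - 4) = 51*(-35/8) = -1785/8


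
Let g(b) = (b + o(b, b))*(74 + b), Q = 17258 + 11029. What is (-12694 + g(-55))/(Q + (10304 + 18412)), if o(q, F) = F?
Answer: -4928/19001 ≈ -0.25935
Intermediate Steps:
Q = 28287
g(b) = 2*b*(74 + b) (g(b) = (b + b)*(74 + b) = (2*b)*(74 + b) = 2*b*(74 + b))
(-12694 + g(-55))/(Q + (10304 + 18412)) = (-12694 + 2*(-55)*(74 - 55))/(28287 + (10304 + 18412)) = (-12694 + 2*(-55)*19)/(28287 + 28716) = (-12694 - 2090)/57003 = -14784*1/57003 = -4928/19001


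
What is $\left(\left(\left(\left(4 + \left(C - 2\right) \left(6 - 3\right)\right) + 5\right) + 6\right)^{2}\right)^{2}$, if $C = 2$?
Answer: $50625$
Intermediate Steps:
$\left(\left(\left(\left(4 + \left(C - 2\right) \left(6 - 3\right)\right) + 5\right) + 6\right)^{2}\right)^{2} = \left(\left(\left(\left(4 + \left(2 - 2\right) \left(6 - 3\right)\right) + 5\right) + 6\right)^{2}\right)^{2} = \left(\left(\left(\left(4 + 0 \cdot 3\right) + 5\right) + 6\right)^{2}\right)^{2} = \left(\left(\left(\left(4 + 0\right) + 5\right) + 6\right)^{2}\right)^{2} = \left(\left(\left(4 + 5\right) + 6\right)^{2}\right)^{2} = \left(\left(9 + 6\right)^{2}\right)^{2} = \left(15^{2}\right)^{2} = 225^{2} = 50625$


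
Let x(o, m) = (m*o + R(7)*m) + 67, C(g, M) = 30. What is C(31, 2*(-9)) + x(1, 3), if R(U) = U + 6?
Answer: 139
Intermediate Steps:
R(U) = 6 + U
x(o, m) = 67 + 13*m + m*o (x(o, m) = (m*o + (6 + 7)*m) + 67 = (m*o + 13*m) + 67 = (13*m + m*o) + 67 = 67 + 13*m + m*o)
C(31, 2*(-9)) + x(1, 3) = 30 + (67 + 13*3 + 3*1) = 30 + (67 + 39 + 3) = 30 + 109 = 139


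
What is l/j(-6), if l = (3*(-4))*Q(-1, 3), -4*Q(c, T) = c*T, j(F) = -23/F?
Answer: -54/23 ≈ -2.3478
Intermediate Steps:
Q(c, T) = -T*c/4 (Q(c, T) = -c*T/4 = -T*c/4)
l = -9 (l = (3*(-4))*(-¼*3*(-1)) = -12*¾ = -9)
l/j(-6) = -9/((-23/(-6))) = -9/((-23*(-⅙))) = -9/23/6 = -9*6/23 = -54/23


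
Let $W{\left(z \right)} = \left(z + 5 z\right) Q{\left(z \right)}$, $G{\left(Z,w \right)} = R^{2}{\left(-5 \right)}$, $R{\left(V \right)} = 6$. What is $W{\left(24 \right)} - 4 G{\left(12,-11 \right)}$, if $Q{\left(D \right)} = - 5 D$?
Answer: $-17424$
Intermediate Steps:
$G{\left(Z,w \right)} = 36$ ($G{\left(Z,w \right)} = 6^{2} = 36$)
$W{\left(z \right)} = - 30 z^{2}$ ($W{\left(z \right)} = \left(z + 5 z\right) \left(- 5 z\right) = 6 z \left(- 5 z\right) = - 30 z^{2}$)
$W{\left(24 \right)} - 4 G{\left(12,-11 \right)} = - 30 \cdot 24^{2} - 144 = \left(-30\right) 576 - 144 = -17280 - 144 = -17424$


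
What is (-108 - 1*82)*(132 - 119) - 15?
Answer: -2485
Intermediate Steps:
(-108 - 1*82)*(132 - 119) - 15 = (-108 - 82)*13 - 15 = -190*13 - 15 = -2470 - 15 = -2485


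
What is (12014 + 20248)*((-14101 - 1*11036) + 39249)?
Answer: 455281344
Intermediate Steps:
(12014 + 20248)*((-14101 - 1*11036) + 39249) = 32262*((-14101 - 11036) + 39249) = 32262*(-25137 + 39249) = 32262*14112 = 455281344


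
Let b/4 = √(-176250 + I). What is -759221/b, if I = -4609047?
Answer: 759221*I*√4785297/19141188 ≈ 86.767*I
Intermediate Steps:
b = 4*I*√4785297 (b = 4*√(-176250 - 4609047) = 4*√(-4785297) = 4*(I*√4785297) = 4*I*√4785297 ≈ 8750.1*I)
-759221/b = -759221*(-I*√4785297/19141188) = -(-759221)*I*√4785297/19141188 = 759221*I*√4785297/19141188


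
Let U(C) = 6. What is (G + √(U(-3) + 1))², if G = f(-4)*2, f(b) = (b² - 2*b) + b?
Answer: (40 + √7)² ≈ 1818.7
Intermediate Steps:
f(b) = b² - b
G = 40 (G = -4*(-1 - 4)*2 = -4*(-5)*2 = 20*2 = 40)
(G + √(U(-3) + 1))² = (40 + √(6 + 1))² = (40 + √7)²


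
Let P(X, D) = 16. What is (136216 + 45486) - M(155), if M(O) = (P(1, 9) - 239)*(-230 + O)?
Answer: 164977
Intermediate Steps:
M(O) = 51290 - 223*O (M(O) = (16 - 239)*(-230 + O) = -223*(-230 + O) = 51290 - 223*O)
(136216 + 45486) - M(155) = (136216 + 45486) - (51290 - 223*155) = 181702 - (51290 - 34565) = 181702 - 1*16725 = 181702 - 16725 = 164977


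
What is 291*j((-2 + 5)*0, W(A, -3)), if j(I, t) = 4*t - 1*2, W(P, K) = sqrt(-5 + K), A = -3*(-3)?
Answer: -582 + 2328*I*sqrt(2) ≈ -582.0 + 3292.3*I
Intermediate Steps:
A = 9
j(I, t) = -2 + 4*t (j(I, t) = 4*t - 2 = -2 + 4*t)
291*j((-2 + 5)*0, W(A, -3)) = 291*(-2 + 4*sqrt(-5 - 3)) = 291*(-2 + 4*sqrt(-8)) = 291*(-2 + 4*(2*I*sqrt(2))) = 291*(-2 + 8*I*sqrt(2)) = -582 + 2328*I*sqrt(2)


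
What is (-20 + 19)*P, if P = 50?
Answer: -50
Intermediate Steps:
(-20 + 19)*P = (-20 + 19)*50 = -1*50 = -50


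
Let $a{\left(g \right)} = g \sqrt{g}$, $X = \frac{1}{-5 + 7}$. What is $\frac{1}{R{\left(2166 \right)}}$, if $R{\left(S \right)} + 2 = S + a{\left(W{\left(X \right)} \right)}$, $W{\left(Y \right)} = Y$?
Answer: $\frac{17312}{37463167} - \frac{2 \sqrt{2}}{37463167} \approx 0.00046203$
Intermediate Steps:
$X = \frac{1}{2} \approx 0.5$
$a{\left(g \right)} = g^{\frac{3}{2}}$
$R{\left(S \right)} = -2 + S + \frac{\sqrt{2}}{4}$ ($R{\left(S \right)} = -2 + \left(S + \left(\frac{1}{2}\right)^{\frac{3}{2}}\right) = -2 + \left(S + \frac{\sqrt{2}}{4}\right) = -2 + S + \frac{\sqrt{2}}{4}$)
$\frac{1}{R{\left(2166 \right)}} = \frac{1}{-2 + 2166 + \frac{\sqrt{2}}{4}} = \frac{1}{2164 + \frac{\sqrt{2}}{4}}$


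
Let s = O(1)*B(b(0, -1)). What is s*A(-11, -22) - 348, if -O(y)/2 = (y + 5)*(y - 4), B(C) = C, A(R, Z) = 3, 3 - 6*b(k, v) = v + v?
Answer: -258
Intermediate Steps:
b(k, v) = ½ - v/3 (b(k, v) = ½ - (v + v)/6 = ½ - v/3)
O(y) = -2*(-4 + y)*(5 + y) (O(y) = -2*(y + 5)*(y - 4) = -2*(5 + y)*(-4 + y) = -2*(-4 + y)*(5 + y))
s = 30 (s = (40 - 2*1 - 2*1²)*(½ - ⅓*(-1)) = (40 - 2 - 2*1)*(½ + ⅓) = (40 - 2 - 2)*(⅚) = 36*(⅚) = 30)
s*A(-11, -22) - 348 = 30*3 - 348 = 90 - 348 = -258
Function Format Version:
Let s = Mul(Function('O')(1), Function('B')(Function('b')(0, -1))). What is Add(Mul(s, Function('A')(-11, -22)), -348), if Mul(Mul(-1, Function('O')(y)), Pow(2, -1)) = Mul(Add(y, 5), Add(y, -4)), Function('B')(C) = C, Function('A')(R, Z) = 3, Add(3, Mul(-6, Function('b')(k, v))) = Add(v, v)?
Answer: -258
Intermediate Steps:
Function('b')(k, v) = Add(Rational(1, 2), Mul(Rational(-1, 3), v)) (Function('b')(k, v) = Add(Rational(1, 2), Mul(Rational(-1, 6), Add(v, v))) = Add(Rational(1, 2), Mul(Rational(-1, 6), Mul(2, v))) = Add(Rational(1, 2), Mul(Rational(-1, 3), v)))
Function('O')(y) = Mul(-2, Add(-4, y), Add(5, y)) (Function('O')(y) = Mul(-2, Mul(Add(y, 5), Add(y, -4))) = Mul(-2, Mul(Add(5, y), Add(-4, y))) = Mul(-2, Mul(Add(-4, y), Add(5, y))) = Mul(-2, Add(-4, y), Add(5, y)))
s = 30 (s = Mul(Add(40, Mul(-2, 1), Mul(-2, Pow(1, 2))), Add(Rational(1, 2), Mul(Rational(-1, 3), -1))) = Mul(Add(40, -2, Mul(-2, 1)), Add(Rational(1, 2), Rational(1, 3))) = Mul(Add(40, -2, -2), Rational(5, 6)) = Mul(36, Rational(5, 6)) = 30)
Add(Mul(s, Function('A')(-11, -22)), -348) = Add(Mul(30, 3), -348) = Add(90, -348) = -258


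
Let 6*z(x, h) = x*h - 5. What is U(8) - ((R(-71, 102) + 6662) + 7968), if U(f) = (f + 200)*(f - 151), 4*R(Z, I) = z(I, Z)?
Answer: -1057729/24 ≈ -44072.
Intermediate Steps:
z(x, h) = -5/6 + h*x/6 (z(x, h) = (x*h - 5)/6 = (h*x - 5)/6 = (-5 + h*x)/6 = -5/6 + h*x/6)
R(Z, I) = -5/24 + I*Z/24 (R(Z, I) = (-5/6 + Z*I/6)/4 = (-5/6 + I*Z/6)/4 = -5/24 + I*Z/24)
U(f) = (-151 + f)*(200 + f) (U(f) = (200 + f)*(-151 + f) = (-151 + f)*(200 + f))
U(8) - ((R(-71, 102) + 6662) + 7968) = (-30200 + 8**2 + 49*8) - (((-5/24 + (1/24)*102*(-71)) + 6662) + 7968) = (-30200 + 64 + 392) - (((-5/24 - 1207/4) + 6662) + 7968) = -29744 - ((-7247/24 + 6662) + 7968) = -29744 - (152641/24 + 7968) = -29744 - 1*343873/24 = -29744 - 343873/24 = -1057729/24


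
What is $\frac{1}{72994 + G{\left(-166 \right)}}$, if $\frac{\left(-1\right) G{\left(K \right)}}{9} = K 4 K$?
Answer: $- \frac{1}{919022} \approx -1.0881 \cdot 10^{-6}$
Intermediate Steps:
$G{\left(K \right)} = - 36 K^{2}$ ($G{\left(K \right)} = - 9 K 4 K = - 9 \cdot 4 K K = - 9 \cdot 4 K^{2} = - 36 K^{2}$)
$\frac{1}{72994 + G{\left(-166 \right)}} = \frac{1}{72994 - 36 \left(-166\right)^{2}} = \frac{1}{72994 - 992016} = \frac{1}{-919022} = - \frac{1}{919022}$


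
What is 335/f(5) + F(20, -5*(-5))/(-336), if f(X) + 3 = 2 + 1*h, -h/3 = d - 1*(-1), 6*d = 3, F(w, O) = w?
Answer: -56335/924 ≈ -60.969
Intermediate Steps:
d = 1/2 (d = (1/6)*3 = 1/2 ≈ 0.50000)
h = -9/2 (h = -3*(1/2 - 1*(-1)) = -3*(1/2 + 1) = -3*3/2 = -9/2 ≈ -4.5000)
f(X) = -11/2 (f(X) = -3 + (2 + 1*(-9/2)) = -3 + (2 - 9/2) = -3 - 5/2 = -11/2)
335/f(5) + F(20, -5*(-5))/(-336) = 335/(-11/2) + 20/(-336) = 335*(-2/11) + 20*(-1/336) = -670/11 - 5/84 = -56335/924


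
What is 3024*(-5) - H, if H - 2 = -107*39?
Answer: -10949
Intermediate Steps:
H = -4171 (H = 2 - 107*39 = 2 - 4173 = -4171)
3024*(-5) - H = 3024*(-5) - 1*(-4171) = -15120 + 4171 = -10949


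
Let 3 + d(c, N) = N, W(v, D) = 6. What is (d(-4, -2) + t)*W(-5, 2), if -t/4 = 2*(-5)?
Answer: 210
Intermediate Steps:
t = 40 (t = -8*(-5) = -4*(-10) = 40)
d(c, N) = -3 + N
(d(-4, -2) + t)*W(-5, 2) = ((-3 - 2) + 40)*6 = (-5 + 40)*6 = 35*6 = 210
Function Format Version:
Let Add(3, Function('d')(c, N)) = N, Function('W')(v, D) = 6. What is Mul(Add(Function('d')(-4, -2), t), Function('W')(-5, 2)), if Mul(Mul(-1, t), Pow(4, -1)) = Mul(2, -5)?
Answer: 210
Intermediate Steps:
t = 40 (t = Mul(-4, Mul(2, -5)) = Mul(-4, -10) = 40)
Function('d')(c, N) = Add(-3, N)
Mul(Add(Function('d')(-4, -2), t), Function('W')(-5, 2)) = Mul(Add(Add(-3, -2), 40), 6) = Mul(Add(-5, 40), 6) = Mul(35, 6) = 210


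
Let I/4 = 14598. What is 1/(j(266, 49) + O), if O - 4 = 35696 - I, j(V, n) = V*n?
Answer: -1/9658 ≈ -0.00010354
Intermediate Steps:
I = 58392 (I = 4*14598 = 58392)
O = -22692 (O = 4 + (35696 - 1*58392) = 4 + (35696 - 58392) = 4 - 22696 = -22692)
1/(j(266, 49) + O) = 1/(266*49 - 22692) = 1/(13034 - 22692) = 1/(-9658) = -1/9658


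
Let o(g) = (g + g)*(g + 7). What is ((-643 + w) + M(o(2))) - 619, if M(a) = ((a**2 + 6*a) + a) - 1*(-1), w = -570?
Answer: -283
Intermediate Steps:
o(g) = 2*g*(7 + g) (o(g) = (2*g)*(7 + g) = 2*g*(7 + g))
M(a) = 1 + a**2 + 7*a (M(a) = (a**2 + 7*a) + 1 = 1 + a**2 + 7*a)
((-643 + w) + M(o(2))) - 619 = ((-643 - 570) + (1 + (2*2*(7 + 2))**2 + 7*(2*2*(7 + 2)))) - 619 = (-1213 + (1 + (2*2*9)**2 + 7*(2*2*9))) - 619 = (-1213 + (1 + 36**2 + 7*36)) - 619 = (-1213 + (1 + 1296 + 252)) - 619 = (-1213 + 1549) - 619 = 336 - 619 = -283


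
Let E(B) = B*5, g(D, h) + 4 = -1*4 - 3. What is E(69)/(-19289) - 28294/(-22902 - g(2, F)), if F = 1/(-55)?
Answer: 537865571/441544499 ≈ 1.2181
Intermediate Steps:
F = -1/55 ≈ -0.018182
g(D, h) = -11 (g(D, h) = -4 + (-1*4 - 3) = -4 + (-4 - 3) = -4 - 7 = -11)
E(B) = 5*B
E(69)/(-19289) - 28294/(-22902 - g(2, F)) = (5*69)/(-19289) - 28294/(-22902 - 1*(-11)) = 345*(-1/19289) - 28294/(-22902 + 11) = -345/19289 - 28294/(-22891) = -345/19289 - 28294*(-1/22891) = -345/19289 + 28294/22891 = 537865571/441544499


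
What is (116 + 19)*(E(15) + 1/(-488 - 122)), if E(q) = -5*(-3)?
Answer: 247023/122 ≈ 2024.8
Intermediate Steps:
E(q) = 15
(116 + 19)*(E(15) + 1/(-488 - 122)) = (116 + 19)*(15 + 1/(-488 - 122)) = 135*(15 + 1/(-610)) = 135*(15 - 1/610) = 135*(9149/610) = 247023/122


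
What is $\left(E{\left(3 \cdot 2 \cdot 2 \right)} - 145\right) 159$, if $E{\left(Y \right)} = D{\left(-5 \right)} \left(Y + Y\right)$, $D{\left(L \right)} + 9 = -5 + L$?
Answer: $-95559$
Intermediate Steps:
$D{\left(L \right)} = -14 + L$ ($D{\left(L \right)} = -9 + \left(-5 + L\right) = -14 + L$)
$E{\left(Y \right)} = - 38 Y$ ($E{\left(Y \right)} = \left(-14 - 5\right) \left(Y + Y\right) = - 19 \cdot 2 Y = - 38 Y$)
$\left(E{\left(3 \cdot 2 \cdot 2 \right)} - 145\right) 159 = \left(- 38 \cdot 3 \cdot 2 \cdot 2 - 145\right) 159 = \left(- 38 \cdot 6 \cdot 2 - 145\right) 159 = \left(\left(-38\right) 12 - 145\right) 159 = \left(-456 - 145\right) 159 = \left(-601\right) 159 = -95559$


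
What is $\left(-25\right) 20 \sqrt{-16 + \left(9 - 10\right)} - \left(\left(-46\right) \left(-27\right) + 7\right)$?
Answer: $-1249 - 500 i \sqrt{17} \approx -1249.0 - 2061.6 i$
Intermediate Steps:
$\left(-25\right) 20 \sqrt{-16 + \left(9 - 10\right)} - \left(\left(-46\right) \left(-27\right) + 7\right) = - 500 \sqrt{-16 + \left(9 - 10\right)} - \left(1242 + 7\right) = - 500 \sqrt{-16 - 1} - 1249 = - 500 \sqrt{-17} - 1249 = - 500 i \sqrt{17} - 1249 = -1249 - 500 i \sqrt{17}$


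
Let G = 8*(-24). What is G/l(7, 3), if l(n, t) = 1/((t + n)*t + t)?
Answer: -6336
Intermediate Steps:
l(n, t) = 1/(t + t*(n + t)) (l(n, t) = 1/((n + t)*t + t) = 1/(t*(n + t) + t) = 1/(t + t*(n + t)))
G = -192
G/l(7, 3) = -192/(1/(3*(1 + 7 + 3))) = -192/((1/3)/11) = -192/((1/3)*(1/11)) = -192/1/33 = -192*33 = -6336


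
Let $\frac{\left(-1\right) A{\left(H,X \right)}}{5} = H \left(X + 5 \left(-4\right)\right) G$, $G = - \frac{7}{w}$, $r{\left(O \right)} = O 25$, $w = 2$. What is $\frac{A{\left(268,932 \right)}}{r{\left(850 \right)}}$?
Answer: $\frac{427728}{2125} \approx 201.28$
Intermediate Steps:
$r{\left(O \right)} = 25 O$
$G = - \frac{7}{2} \approx -3.5$
$A{\left(H,X \right)} = \frac{35 H \left(-20 + X\right)}{2}$ ($A{\left(H,X \right)} = - 5 H \left(X + 5 \left(-4\right)\right) \left(- \frac{7}{2}\right) = - 5 H \left(X - 20\right) \left(- \frac{7}{2}\right) = - 5 H \left(-20 + X\right) \left(- \frac{7}{2}\right) = - 5 \left(- \frac{7 H \left(-20 + X\right)}{2}\right) = \frac{35 H \left(-20 + X\right)}{2}$)
$\frac{A{\left(268,932 \right)}}{r{\left(850 \right)}} = \frac{\frac{35}{2} \cdot 268 \left(-20 + 932\right)}{25 \cdot 850} = \frac{\frac{35}{2} \cdot 268 \cdot 912}{21250} = 4277280 \cdot \frac{1}{21250} = \frac{427728}{2125}$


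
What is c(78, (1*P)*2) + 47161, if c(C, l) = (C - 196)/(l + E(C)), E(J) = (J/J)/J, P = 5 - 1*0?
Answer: 36823537/781 ≈ 47149.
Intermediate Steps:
P = 5 (P = 5 + 0 = 5)
E(J) = 1/J
c(C, l) = (-196 + C)/(l + 1/C) (c(C, l) = (C - 196)/(l + 1/C) = (-196 + C)/(l + 1/C))
c(78, (1*P)*2) + 47161 = 78*(-196 + 78)/(1 + 78*((1*5)*2)) + 47161 = 78*(-118)/(1 + 78*(5*2)) + 47161 = 78*(-118)/(1 + 78*10) + 47161 = 78*(-118)/(1 + 780) + 47161 = 78*(-118)/781 + 47161 = 78*(1/781)*(-118) + 47161 = -9204/781 + 47161 = 36823537/781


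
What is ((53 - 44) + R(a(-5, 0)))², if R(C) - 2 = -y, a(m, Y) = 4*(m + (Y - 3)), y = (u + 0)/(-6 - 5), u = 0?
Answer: 121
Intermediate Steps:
y = 0 (y = (0 + 0)/(-6 - 5) = 0/(-11) = 0*(-1/11) = 0)
a(m, Y) = -12 + 4*Y + 4*m (a(m, Y) = 4*(m + (-3 + Y)) = 4*(-3 + Y + m) = -12 + 4*Y + 4*m)
R(C) = 2 (R(C) = 2 - 1*0 = 2 + 0 = 2)
((53 - 44) + R(a(-5, 0)))² = ((53 - 44) + 2)² = (9 + 2)² = 11² = 121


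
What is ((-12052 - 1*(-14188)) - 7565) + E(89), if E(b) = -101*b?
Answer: -14418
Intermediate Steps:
((-12052 - 1*(-14188)) - 7565) + E(89) = ((-12052 - 1*(-14188)) - 7565) - 101*89 = ((-12052 + 14188) - 7565) - 8989 = (2136 - 7565) - 8989 = -5429 - 8989 = -14418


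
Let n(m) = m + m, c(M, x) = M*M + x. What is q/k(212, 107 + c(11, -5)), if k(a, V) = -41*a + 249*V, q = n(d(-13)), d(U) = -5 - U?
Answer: 16/46835 ≈ 0.00034162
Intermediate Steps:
c(M, x) = x + M**2 (c(M, x) = M**2 + x = x + M**2)
n(m) = 2*m
q = 16 (q = 2*(-5 - 1*(-13)) = 2*(-5 + 13) = 2*8 = 16)
q/k(212, 107 + c(11, -5)) = 16/(-41*212 + 249*(107 + (-5 + 11**2))) = 16/(-8692 + 249*(107 + (-5 + 121))) = 16/(-8692 + 249*(107 + 116)) = 16/(-8692 + 249*223) = 16/(-8692 + 55527) = 16/46835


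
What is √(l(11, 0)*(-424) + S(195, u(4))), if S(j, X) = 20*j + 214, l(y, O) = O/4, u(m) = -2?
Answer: 11*√34 ≈ 64.141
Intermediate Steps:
l(y, O) = O/4 (l(y, O) = O*(¼) = O/4)
S(j, X) = 214 + 20*j
√(l(11, 0)*(-424) + S(195, u(4))) = √(((¼)*0)*(-424) + (214 + 20*195)) = √(0*(-424) + (214 + 3900)) = √(0 + 4114) = √4114 = 11*√34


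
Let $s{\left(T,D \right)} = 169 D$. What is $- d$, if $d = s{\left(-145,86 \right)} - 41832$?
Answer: $27298$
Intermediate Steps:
$d = -27298$ ($d = 169 \cdot 86 - 41832 = 14534 - 41832 = -27298$)
$- d = \left(-1\right) \left(-27298\right) = 27298$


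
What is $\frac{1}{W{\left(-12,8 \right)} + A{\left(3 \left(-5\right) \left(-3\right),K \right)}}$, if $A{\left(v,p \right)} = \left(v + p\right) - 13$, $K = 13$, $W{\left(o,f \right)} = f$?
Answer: $\frac{1}{53} \approx 0.018868$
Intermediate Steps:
$A{\left(v,p \right)} = -13 + p + v$ ($A{\left(v,p \right)} = \left(p + v\right) - 13 = -13 + p + v$)
$\frac{1}{W{\left(-12,8 \right)} + A{\left(3 \left(-5\right) \left(-3\right),K \right)}} = \frac{1}{8 + \left(-13 + 13 + 3 \left(-5\right) \left(-3\right)\right)} = \frac{1}{8 - -45} = \frac{1}{8 + \left(-13 + 13 + 45\right)} = \frac{1}{8 + 45} = \frac{1}{53}$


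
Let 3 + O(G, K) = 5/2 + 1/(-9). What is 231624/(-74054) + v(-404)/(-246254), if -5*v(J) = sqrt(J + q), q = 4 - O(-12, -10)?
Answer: -115812/37027 + I*sqrt(14378)/7387620 ≈ -3.1278 + 1.6231e-5*I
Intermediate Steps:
O(G, K) = -11/18 (O(G, K) = -3 + (5/2 + 1/(-9)) = -3 + (5*(1/2) + 1*(-1/9)) = -3 + (5/2 - 1/9) = -3 + 43/18 = -11/18)
q = 83/18 (q = 4 - 1*(-11/18) = 4 + 11/18 = 83/18 ≈ 4.6111)
v(J) = -sqrt(83/18 + J)/5 (v(J) = -sqrt(J + 83/18)/5 = -sqrt(83/18 + J)/5)
231624/(-74054) + v(-404)/(-246254) = 231624/(-74054) - sqrt(166 + 36*(-404))/30/(-246254) = 231624*(-1/74054) - sqrt(166 - 14544)/30*(-1/246254) = -115812/37027 - I*sqrt(14378)/30*(-1/246254) = -115812/37027 + I*sqrt(14378)/7387620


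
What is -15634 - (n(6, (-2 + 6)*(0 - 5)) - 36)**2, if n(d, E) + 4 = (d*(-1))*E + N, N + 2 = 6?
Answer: -22690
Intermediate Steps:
N = 4 (N = -2 + 6 = 4)
n(d, E) = -E*d (n(d, E) = -4 + ((d*(-1))*E + 4) = -4 + ((-d)*E + 4) = -4 + (-E*d + 4) = -4 + (4 - E*d) = -E*d)
-15634 - (n(6, (-2 + 6)*(0 - 5)) - 36)**2 = -15634 - (-1*(-2 + 6)*(0 - 5)*6 - 36)**2 = -15634 - (-1*4*(-5)*6 - 36)**2 = -15634 - (-1*(-20)*6 - 36)**2 = -15634 - (120 - 36)**2 = -15634 - 1*84**2 = -15634 - 1*7056 = -15634 - 7056 = -22690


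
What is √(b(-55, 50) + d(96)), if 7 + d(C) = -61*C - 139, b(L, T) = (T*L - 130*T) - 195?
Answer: I*√15447 ≈ 124.29*I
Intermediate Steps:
b(L, T) = -195 - 130*T + L*T (b(L, T) = (L*T - 130*T) - 195 = (-130*T + L*T) - 195 = -195 - 130*T + L*T)
d(C) = -146 - 61*C (d(C) = -7 + (-61*C - 139) = -7 + (-139 - 61*C) = -146 - 61*C)
√(b(-55, 50) + d(96)) = √((-195 - 130*50 - 55*50) + (-146 - 61*96)) = √((-195 - 6500 - 2750) + (-146 - 5856)) = √(-9445 - 6002) = √(-15447) = I*√15447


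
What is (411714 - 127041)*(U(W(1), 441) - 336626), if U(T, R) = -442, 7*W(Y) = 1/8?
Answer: -95954158764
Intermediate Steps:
W(Y) = 1/56 (W(Y) = (1/7)/8 = (1/7)*(1/8) = 1/56)
(411714 - 127041)*(U(W(1), 441) - 336626) = (411714 - 127041)*(-442 - 336626) = 284673*(-337068) = -95954158764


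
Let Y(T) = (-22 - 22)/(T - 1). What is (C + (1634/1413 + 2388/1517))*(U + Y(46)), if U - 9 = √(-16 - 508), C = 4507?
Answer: 3489679483009/96458445 + 19333404338*I*√131/2143521 ≈ 36178.0 + 1.0323e+5*I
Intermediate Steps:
U = 9 + 2*I*√131 (U = 9 + √(-16 - 508) = 9 + √(-524) = 9 + 2*I*√131 ≈ 9.0 + 22.891*I)
Y(T) = -44/(-1 + T)
(C + (1634/1413 + 2388/1517))*(U + Y(46)) = (4507 + (1634/1413 + 2388/1517))*((9 + 2*I*√131) - 44/(-1 + 46)) = (4507 + (1634*(1/1413) + 2388*(1/1517)))*((9 + 2*I*√131) - 44/45) = (4507 + (1634/1413 + 2388/1517))*((9 + 2*I*√131) - 44*1/45) = (4507 + 5853022/2143521)*((9 + 2*I*√131) - 44/45) = 9666702169*(361/45 + 2*I*√131)/2143521 = 3489679483009/96458445 + 19333404338*I*√131/2143521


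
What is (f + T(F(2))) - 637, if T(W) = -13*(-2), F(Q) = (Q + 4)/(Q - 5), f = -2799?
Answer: -3410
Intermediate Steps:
F(Q) = (4 + Q)/(-5 + Q)
T(W) = 26
(f + T(F(2))) - 637 = (-2799 + 26) - 637 = -2773 - 637 = -3410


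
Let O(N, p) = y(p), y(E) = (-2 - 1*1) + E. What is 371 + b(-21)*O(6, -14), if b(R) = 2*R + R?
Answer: 1442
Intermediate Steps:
y(E) = -3 + E (y(E) = (-2 - 1) + E = -3 + E)
b(R) = 3*R
O(N, p) = -3 + p
371 + b(-21)*O(6, -14) = 371 + (3*(-21))*(-3 - 14) = 371 - 63*(-17) = 371 + 1071 = 1442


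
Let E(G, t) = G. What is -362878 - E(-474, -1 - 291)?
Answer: -362404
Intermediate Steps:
-362878 - E(-474, -1 - 291) = -362878 - 1*(-474) = -362878 + 474 = -362404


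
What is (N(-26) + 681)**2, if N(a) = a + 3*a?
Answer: 332929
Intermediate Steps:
N(a) = 4*a
(N(-26) + 681)**2 = (4*(-26) + 681)**2 = (-104 + 681)**2 = 577**2 = 332929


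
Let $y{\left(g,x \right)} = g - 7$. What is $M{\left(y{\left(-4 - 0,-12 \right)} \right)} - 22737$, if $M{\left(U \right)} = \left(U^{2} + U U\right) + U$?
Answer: $-22506$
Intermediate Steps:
$y{\left(g,x \right)} = -7 + g$ ($y{\left(g,x \right)} = g - 7 = -7 + g$)
$M{\left(U \right)} = U + 2 U^{2}$ ($M{\left(U \right)} = \left(U^{2} + U^{2}\right) + U = 2 U^{2} + U = U + 2 U^{2}$)
$M{\left(y{\left(-4 - 0,-12 \right)} \right)} - 22737 = \left(-7 - 4\right) \left(1 + 2 \left(-7 - 4\right)\right) - 22737 = - 11 \left(1 + 2 \left(-11\right)\right) - 22737 = - 11 \left(1 - 22\right) - 22737 = \left(-11\right) \left(-21\right) - 22737 = 231 - 22737 = -22506$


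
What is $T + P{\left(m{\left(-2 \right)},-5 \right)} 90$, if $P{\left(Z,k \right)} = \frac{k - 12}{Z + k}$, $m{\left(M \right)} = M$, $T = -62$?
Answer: $\frac{1096}{7} \approx 156.57$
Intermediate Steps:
$P{\left(Z,k \right)} = \frac{-12 + k}{Z + k}$
$T + P{\left(m{\left(-2 \right)},-5 \right)} 90 = -62 + \frac{-12 - 5}{-2 - 5} \cdot 90 = -62 + \frac{1}{-7} \left(-17\right) 90 = -62 + \left(- \frac{1}{7}\right) \left(-17\right) 90 = -62 + \frac{17}{7} \cdot 90 = -62 + \frac{1530}{7} = \frac{1096}{7}$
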